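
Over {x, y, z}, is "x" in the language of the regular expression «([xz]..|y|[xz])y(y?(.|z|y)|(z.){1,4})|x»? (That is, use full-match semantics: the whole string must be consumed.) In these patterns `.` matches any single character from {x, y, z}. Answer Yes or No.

Yes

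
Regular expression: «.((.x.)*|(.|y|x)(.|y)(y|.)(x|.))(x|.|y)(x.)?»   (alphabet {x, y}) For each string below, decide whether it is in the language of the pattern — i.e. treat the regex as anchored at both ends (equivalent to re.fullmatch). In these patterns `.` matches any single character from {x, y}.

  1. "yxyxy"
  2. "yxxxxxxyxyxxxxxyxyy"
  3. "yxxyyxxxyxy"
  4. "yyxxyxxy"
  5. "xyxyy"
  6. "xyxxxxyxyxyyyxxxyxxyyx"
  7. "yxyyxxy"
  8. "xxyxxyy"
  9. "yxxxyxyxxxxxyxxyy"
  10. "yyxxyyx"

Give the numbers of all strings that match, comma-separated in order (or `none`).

1 → no match
2 → no match
3 → no match
4 → match
5 → match
6 → no match
7 → no match
8 → no match
9 → match
10 → no match

4, 5, 9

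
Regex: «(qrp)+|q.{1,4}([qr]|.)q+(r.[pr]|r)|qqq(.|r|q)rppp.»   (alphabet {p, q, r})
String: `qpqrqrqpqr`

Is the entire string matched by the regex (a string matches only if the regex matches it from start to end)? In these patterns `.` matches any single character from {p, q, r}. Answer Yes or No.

No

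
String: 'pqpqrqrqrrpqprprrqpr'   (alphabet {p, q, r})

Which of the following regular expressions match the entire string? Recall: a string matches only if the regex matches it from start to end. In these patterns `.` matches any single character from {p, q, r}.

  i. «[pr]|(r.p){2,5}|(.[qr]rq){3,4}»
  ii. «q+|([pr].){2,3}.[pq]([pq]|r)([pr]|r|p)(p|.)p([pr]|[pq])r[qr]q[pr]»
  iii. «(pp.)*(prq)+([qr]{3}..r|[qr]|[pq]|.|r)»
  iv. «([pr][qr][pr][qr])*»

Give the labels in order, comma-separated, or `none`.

iv

i → no match
ii → no match
iii → no match
iv → match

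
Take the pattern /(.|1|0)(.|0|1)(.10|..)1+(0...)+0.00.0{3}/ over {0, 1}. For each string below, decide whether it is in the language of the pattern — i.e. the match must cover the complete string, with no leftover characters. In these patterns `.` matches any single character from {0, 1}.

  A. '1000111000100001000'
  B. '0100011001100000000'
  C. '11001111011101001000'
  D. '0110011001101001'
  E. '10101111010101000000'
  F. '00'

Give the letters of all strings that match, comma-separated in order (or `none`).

A → match
B → no match
C → match
D → no match — must end with '0'
E → match
F → no match

A, C, E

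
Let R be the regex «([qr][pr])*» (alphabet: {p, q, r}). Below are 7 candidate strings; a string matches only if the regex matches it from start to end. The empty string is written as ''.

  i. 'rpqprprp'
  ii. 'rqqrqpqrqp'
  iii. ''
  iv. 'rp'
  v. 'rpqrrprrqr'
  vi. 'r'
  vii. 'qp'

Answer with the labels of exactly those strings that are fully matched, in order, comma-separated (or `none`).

i, iii, iv, v, vii

i → match
ii → no match
iii → match
iv → match
v → match
vi → no match
vii → match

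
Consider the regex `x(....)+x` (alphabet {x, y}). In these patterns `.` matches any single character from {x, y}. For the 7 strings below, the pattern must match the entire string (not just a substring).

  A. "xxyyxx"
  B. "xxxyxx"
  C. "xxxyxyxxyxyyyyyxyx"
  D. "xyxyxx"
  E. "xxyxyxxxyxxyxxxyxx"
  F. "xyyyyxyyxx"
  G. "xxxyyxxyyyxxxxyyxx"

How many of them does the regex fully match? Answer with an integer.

A → match
B → match
C → match
D → match
E → match
F → match
G → match
Total matched: 7

7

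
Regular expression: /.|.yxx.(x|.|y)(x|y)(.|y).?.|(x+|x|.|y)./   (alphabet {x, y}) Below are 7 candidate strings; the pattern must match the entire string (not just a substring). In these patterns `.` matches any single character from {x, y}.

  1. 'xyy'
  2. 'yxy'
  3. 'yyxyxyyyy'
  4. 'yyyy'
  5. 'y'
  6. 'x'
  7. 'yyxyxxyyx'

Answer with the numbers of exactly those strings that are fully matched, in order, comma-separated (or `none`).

5, 6

1 → no match
2 → no match
3 → no match
4 → no match
5 → match
6 → match
7 → no match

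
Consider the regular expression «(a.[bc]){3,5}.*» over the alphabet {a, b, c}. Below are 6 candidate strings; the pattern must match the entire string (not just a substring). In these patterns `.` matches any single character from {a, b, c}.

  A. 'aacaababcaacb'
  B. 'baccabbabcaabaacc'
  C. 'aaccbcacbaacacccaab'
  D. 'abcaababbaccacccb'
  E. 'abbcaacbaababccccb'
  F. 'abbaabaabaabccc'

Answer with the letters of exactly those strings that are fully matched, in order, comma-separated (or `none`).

A, D, F

A → match
B → no match — must start with 'a'
C → no match
D → match
E → no match
F → match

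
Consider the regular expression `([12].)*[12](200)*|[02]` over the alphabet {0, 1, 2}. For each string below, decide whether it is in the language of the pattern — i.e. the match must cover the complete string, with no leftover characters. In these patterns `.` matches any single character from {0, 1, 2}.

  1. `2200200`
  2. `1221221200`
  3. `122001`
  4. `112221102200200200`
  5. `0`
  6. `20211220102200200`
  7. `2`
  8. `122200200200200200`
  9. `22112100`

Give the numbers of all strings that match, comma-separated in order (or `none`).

1. `2200200` → match
2. `1221221200` → match
3. `122001` → no match
4 → match
5. `0` → match
6 → match
7. `2` → match
8 → match
9. `22112100` → no match

1, 2, 4, 5, 6, 7, 8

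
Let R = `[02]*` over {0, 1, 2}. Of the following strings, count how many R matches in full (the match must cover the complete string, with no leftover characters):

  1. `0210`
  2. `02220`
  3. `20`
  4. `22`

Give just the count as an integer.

3

1 → no match
2 → match
3 → match
4 → match
Total matched: 3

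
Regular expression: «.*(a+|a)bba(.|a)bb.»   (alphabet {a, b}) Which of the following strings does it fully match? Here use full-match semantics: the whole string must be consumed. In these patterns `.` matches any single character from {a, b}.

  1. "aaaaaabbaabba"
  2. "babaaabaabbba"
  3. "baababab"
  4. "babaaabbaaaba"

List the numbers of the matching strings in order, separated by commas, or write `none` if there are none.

1 → match
2 → no match
3 → no match
4 → no match

1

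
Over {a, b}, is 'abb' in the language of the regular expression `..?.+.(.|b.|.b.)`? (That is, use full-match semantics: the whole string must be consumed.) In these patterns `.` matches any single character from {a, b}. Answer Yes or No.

No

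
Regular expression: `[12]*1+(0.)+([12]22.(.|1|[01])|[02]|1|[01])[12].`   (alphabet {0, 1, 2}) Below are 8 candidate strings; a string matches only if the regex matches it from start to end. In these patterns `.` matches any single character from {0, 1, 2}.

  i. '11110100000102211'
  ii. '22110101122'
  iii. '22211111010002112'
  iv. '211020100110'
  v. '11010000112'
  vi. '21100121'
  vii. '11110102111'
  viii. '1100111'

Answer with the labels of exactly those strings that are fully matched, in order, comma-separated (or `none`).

i, ii, iii, iv, v, vi, vii, viii

i → match
ii → match
iii → match
iv → match
v → match
vi → match
vii → match
viii → match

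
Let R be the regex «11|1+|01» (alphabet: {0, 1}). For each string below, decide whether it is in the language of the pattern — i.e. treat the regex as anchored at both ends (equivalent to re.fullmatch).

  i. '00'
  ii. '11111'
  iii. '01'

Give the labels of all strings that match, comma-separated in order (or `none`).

ii, iii

i → no match
ii → match
iii → match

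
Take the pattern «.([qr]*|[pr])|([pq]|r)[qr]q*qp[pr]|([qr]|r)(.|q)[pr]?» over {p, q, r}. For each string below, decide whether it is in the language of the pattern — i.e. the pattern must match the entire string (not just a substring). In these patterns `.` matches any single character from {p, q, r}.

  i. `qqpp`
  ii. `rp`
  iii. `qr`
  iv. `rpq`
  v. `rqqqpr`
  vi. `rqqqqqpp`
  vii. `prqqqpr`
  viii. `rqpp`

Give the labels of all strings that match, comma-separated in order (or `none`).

ii, iii, v, vi, vii

i → no match
ii → match
iii → match
iv → no match
v → match
vi → match
vii → match
viii → no match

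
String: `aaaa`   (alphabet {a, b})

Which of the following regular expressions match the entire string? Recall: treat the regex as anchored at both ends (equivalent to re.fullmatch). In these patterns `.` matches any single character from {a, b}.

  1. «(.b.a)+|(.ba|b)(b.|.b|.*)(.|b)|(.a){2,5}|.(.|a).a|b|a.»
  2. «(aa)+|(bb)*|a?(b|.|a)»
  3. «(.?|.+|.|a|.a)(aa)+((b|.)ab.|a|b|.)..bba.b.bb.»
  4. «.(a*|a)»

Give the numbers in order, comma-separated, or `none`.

1 → match
2 → match
3 → no match
4 → match

1, 2, 4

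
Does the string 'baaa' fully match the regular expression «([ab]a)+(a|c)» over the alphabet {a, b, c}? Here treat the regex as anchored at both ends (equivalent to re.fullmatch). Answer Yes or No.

No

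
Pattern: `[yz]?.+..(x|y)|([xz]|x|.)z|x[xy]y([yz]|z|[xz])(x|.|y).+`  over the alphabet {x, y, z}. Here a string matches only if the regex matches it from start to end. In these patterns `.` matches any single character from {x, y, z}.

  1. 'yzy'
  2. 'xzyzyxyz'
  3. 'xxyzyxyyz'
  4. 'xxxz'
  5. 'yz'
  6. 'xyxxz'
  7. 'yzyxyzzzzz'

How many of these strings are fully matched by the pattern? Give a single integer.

2

1 → no match
2 → no match
3 → match
4 → no match
5 → match
6 → no match
7 → no match
Total matched: 2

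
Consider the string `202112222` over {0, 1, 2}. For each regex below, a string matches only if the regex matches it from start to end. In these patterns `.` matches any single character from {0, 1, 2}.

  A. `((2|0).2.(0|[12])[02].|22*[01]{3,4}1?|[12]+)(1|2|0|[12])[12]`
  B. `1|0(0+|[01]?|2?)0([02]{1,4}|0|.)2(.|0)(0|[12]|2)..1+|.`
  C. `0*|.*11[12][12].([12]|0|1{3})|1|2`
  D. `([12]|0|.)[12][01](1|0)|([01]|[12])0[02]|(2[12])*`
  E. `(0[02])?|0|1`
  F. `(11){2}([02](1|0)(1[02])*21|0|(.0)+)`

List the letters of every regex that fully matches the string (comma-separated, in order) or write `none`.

A → match
B → no match
C → match
D → no match
E → no match
F → no match — must start with `11`

A, C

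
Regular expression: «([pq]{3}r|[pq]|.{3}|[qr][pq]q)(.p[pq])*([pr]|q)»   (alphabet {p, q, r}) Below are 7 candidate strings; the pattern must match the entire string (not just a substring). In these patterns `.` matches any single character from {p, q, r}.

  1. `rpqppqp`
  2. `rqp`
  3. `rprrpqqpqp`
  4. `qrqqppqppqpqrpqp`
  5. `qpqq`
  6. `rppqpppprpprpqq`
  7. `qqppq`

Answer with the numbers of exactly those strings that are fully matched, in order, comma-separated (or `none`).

1, 3, 4, 5, 7

1 → match
2 → no match
3 → match
4 → match
5 → match
6 → no match
7 → match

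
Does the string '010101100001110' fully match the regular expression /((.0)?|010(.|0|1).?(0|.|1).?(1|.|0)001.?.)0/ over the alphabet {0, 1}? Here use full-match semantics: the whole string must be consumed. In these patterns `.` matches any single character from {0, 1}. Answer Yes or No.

No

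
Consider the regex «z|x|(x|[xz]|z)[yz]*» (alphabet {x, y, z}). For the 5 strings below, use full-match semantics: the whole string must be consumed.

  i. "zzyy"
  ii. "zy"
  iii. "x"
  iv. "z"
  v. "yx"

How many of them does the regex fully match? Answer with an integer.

i → match
ii → match
iii → match
iv → match
v → no match
Total matched: 4

4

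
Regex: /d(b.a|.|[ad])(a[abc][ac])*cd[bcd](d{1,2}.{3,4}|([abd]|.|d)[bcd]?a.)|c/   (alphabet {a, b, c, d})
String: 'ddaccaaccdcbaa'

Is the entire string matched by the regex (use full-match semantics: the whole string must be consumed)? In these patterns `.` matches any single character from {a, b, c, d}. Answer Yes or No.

Yes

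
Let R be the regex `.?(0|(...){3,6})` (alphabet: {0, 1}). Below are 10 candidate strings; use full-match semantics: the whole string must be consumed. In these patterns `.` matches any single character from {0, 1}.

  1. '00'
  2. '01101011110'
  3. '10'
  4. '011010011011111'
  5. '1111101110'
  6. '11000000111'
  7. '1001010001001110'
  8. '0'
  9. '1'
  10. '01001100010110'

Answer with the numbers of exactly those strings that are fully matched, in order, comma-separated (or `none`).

1, 3, 4, 5, 7, 8

1 → match
2 → no match
3 → match
4 → match
5 → match
6 → no match
7 → match
8 → match
9 → no match
10 → no match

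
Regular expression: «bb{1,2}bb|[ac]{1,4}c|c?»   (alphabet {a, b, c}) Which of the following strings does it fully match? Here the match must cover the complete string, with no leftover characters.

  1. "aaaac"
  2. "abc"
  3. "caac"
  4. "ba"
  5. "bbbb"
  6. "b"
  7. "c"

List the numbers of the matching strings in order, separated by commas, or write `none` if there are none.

1. "aaaac" → match
2. "abc" → no match
3. "caac" → match
4. "ba" → no match
5. "bbbb" → match
6. "b" → no match
7. "c" → match

1, 3, 5, 7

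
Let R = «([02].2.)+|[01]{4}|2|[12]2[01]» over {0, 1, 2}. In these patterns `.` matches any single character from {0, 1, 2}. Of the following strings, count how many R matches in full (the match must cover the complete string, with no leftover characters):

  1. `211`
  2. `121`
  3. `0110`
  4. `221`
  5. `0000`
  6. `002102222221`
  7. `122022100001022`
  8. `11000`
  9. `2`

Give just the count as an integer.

6

1 → no match
2 → match
3 → match
4 → match
5 → match
6 → match
7 → no match
8 → no match
9 → match
Total matched: 6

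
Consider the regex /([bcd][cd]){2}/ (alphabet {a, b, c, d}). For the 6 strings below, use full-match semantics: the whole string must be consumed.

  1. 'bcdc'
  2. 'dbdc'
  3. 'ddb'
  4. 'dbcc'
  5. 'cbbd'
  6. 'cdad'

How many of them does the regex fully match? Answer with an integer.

1

1 → match
2 → no match
3 → no match
4 → no match
5 → no match
6 → no match
Total matched: 1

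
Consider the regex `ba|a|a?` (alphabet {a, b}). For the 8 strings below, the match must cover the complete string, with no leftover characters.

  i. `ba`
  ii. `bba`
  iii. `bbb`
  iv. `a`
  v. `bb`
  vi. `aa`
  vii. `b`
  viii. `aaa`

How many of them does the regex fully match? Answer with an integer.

2

i. `ba` → match
ii. `bba` → no match
iii. `bbb` → no match
iv. `a` → match
v. `bb` → no match
vi. `aa` → no match
vii. `b` → no match
viii. `aaa` → no match
Total matched: 2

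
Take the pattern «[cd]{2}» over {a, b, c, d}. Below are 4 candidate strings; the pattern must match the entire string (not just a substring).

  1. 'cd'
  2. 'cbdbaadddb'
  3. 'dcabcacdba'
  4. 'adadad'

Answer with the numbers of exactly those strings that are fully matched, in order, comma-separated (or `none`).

1

1 → match
2 → no match
3 → no match
4 → no match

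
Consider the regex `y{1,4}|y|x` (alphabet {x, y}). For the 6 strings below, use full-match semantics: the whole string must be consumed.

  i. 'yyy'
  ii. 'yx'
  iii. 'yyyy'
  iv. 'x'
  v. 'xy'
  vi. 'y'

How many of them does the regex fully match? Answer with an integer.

i → match
ii → no match
iii → match
iv → match
v → no match
vi → match
Total matched: 4

4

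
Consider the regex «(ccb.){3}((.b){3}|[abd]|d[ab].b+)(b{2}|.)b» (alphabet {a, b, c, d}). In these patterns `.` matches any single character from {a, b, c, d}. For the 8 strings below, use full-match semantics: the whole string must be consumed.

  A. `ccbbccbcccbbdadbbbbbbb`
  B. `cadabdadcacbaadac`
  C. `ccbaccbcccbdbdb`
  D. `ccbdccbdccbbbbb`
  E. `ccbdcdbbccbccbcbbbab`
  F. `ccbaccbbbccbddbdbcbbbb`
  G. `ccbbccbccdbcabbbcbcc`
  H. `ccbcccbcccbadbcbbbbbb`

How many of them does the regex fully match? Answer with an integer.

4

A → match
B → no match — must start with `ccb`
C → match
D → match
E → no match
F → no match
G → no match — must end with `b`
H → match
Total matched: 4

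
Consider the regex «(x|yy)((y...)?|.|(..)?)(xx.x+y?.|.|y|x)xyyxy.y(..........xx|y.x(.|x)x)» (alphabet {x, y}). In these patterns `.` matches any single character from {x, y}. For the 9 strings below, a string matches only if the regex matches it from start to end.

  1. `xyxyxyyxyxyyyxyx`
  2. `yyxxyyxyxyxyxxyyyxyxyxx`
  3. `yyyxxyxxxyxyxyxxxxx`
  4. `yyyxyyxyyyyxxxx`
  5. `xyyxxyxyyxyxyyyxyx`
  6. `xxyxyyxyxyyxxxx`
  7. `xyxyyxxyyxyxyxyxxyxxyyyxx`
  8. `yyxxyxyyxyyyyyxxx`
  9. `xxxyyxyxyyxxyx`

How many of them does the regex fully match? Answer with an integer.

1 → match
2 → no match
3 → no match
4 → match
5 → match
6 → match
7 → match
8 → match
9 → match
Total matched: 7

7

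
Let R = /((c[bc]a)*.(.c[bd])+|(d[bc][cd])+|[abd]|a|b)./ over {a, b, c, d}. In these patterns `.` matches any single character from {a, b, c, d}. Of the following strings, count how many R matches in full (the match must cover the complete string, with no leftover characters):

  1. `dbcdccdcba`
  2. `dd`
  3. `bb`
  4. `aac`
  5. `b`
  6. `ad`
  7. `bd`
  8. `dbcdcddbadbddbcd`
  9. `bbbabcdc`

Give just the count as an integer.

1 → no match
2 → match
3 → match
4 → no match
5 → no match
6 → match
7 → match
8 → no match
9 → no match
Total matched: 4

4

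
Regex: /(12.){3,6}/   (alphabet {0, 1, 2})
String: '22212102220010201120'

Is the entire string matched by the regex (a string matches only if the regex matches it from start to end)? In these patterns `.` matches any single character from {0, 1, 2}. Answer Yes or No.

Every match must start with '12', but '22212102220010201120' does not.

No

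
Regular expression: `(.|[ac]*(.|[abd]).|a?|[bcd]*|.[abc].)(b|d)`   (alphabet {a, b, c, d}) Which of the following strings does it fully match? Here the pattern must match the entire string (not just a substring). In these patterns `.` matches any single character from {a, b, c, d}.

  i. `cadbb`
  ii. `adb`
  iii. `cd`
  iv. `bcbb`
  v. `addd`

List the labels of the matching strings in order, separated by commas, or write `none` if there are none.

i → match
ii → match
iii → match
iv → match
v → match

i, ii, iii, iv, v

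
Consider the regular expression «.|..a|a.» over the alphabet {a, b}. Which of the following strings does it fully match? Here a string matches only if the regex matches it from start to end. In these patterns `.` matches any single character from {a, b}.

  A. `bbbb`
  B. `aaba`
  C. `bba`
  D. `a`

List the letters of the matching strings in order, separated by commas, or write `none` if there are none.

A. `bbbb` → no match
B. `aaba` → no match
C. `bba` → match
D. `a` → match

C, D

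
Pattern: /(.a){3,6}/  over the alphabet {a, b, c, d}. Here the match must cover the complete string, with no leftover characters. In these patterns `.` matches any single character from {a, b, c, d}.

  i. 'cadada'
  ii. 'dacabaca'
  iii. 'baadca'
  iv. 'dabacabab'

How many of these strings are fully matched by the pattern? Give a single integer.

2

i. 'cadada' → match
ii. 'dacabaca' → match
iii. 'baadca' → no match
iv. 'dabacabab' → no match — must end with 'a'
Total matched: 2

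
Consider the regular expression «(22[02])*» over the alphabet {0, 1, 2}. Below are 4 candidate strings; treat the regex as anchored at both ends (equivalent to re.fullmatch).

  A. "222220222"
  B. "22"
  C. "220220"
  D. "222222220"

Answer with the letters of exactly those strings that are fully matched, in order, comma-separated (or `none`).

A. "222220222" → match
B. "22" → no match
C. "220220" → match
D. "222222220" → match

A, C, D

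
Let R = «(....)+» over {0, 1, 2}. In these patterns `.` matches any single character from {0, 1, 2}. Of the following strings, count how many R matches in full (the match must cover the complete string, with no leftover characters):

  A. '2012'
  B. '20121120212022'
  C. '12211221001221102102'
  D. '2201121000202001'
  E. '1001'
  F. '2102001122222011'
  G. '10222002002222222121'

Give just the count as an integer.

A → match
B → no match
C → match
D → match
E → match
F → match
G → match
Total matched: 6

6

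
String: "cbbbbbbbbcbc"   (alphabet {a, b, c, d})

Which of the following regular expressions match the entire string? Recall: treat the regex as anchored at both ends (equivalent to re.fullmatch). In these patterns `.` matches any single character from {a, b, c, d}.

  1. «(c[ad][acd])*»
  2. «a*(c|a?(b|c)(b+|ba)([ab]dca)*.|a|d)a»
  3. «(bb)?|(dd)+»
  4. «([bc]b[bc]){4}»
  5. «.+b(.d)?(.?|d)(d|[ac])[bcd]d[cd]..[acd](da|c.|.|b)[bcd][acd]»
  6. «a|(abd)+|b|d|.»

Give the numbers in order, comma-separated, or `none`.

1 → no match
2 → no match — must end with "a"
3 → no match
4 → match
5 → no match
6 → no match

4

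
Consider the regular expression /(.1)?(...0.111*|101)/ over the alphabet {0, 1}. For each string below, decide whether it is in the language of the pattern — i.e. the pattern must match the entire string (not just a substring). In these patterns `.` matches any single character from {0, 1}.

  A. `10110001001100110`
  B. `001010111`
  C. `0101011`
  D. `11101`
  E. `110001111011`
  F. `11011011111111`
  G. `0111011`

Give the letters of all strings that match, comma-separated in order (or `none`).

A → no match
B → no match
C → no match
D → match
E → no match
F → match
G → no match

D, F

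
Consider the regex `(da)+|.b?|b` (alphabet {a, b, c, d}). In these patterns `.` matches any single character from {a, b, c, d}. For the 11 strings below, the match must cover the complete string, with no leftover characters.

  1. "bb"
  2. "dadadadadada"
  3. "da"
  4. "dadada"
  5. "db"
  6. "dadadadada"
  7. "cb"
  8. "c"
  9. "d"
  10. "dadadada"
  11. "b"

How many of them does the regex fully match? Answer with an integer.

1 → match
2 → match
3 → match
4 → match
5 → match
6 → match
7 → match
8 → match
9 → match
10 → match
11 → match
Total matched: 11

11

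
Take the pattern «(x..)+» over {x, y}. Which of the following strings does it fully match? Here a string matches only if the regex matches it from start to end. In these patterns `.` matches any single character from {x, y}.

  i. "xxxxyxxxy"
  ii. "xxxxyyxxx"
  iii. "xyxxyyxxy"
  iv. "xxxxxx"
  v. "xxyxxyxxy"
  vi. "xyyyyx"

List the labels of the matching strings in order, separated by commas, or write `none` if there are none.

i, ii, iii, iv, v

i → match
ii → match
iii → match
iv → match
v → match
vi → no match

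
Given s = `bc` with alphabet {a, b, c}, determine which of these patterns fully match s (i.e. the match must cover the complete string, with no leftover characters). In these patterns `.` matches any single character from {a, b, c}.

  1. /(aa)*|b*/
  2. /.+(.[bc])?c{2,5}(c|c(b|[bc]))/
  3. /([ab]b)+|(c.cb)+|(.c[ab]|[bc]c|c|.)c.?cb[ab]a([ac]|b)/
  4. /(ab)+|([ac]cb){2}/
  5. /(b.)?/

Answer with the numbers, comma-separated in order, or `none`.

5

1 → no match
2 → no match
3 → no match
4 → no match
5 → match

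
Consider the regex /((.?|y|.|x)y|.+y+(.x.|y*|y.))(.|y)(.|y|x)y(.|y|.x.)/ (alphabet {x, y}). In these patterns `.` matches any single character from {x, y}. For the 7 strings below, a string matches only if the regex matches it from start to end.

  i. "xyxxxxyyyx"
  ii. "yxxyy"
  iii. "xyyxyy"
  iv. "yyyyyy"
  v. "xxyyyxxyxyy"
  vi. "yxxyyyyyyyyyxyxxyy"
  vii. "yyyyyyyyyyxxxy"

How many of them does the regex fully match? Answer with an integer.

5

i. "xyxxxxyyyx" → no match
ii. "yxxyy" → match
iii. "xyyxyy" → match
iv. "yyyyyy" → match
v. "xxyyyxxyxyy" → match
vi → match
vii → no match
Total matched: 5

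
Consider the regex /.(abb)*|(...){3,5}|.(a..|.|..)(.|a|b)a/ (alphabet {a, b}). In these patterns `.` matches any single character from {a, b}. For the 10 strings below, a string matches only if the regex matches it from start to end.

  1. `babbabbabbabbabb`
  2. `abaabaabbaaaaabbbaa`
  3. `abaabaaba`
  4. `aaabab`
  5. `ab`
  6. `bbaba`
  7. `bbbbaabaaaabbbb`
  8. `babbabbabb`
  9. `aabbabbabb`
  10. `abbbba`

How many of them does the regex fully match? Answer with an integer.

6

1 → match
2 → no match
3. `abaabaaba` → match
4. `aaabab` → no match
5. `ab` → no match
6. `bbaba` → match
7 → match
8. `babbabbabb` → match
9. `aabbabbabb` → match
10. `abbbba` → no match
Total matched: 6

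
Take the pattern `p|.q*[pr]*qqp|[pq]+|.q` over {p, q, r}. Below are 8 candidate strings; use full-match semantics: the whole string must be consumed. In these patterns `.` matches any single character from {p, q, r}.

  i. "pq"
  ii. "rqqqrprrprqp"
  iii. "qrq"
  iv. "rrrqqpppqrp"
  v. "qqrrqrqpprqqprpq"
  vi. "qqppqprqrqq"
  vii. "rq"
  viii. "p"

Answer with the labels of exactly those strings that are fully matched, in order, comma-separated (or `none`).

i, vii, viii

i → match
ii → no match
iii → no match
iv → no match
v → no match
vi → no match
vii → match
viii → match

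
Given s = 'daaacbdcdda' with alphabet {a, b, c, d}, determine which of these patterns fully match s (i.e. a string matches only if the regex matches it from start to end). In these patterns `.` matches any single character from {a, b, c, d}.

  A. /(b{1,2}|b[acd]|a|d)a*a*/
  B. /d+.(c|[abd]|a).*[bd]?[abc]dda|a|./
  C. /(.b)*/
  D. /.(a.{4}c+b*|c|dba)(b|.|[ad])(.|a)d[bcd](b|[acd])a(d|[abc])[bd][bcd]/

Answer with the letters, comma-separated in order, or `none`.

A → no match
B → match
C → no match
D → no match

B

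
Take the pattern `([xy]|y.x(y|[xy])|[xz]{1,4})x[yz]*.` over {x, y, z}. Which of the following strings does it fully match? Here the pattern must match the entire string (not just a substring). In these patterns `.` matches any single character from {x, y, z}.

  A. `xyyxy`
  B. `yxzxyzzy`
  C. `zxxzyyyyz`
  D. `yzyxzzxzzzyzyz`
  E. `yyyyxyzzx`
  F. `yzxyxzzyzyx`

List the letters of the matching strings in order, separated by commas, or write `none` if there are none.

A → no match
B → no match
C → match
D → no match
E → no match
F → match

C, F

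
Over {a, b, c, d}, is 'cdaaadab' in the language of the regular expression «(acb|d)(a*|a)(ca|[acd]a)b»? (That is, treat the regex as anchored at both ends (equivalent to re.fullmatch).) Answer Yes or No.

No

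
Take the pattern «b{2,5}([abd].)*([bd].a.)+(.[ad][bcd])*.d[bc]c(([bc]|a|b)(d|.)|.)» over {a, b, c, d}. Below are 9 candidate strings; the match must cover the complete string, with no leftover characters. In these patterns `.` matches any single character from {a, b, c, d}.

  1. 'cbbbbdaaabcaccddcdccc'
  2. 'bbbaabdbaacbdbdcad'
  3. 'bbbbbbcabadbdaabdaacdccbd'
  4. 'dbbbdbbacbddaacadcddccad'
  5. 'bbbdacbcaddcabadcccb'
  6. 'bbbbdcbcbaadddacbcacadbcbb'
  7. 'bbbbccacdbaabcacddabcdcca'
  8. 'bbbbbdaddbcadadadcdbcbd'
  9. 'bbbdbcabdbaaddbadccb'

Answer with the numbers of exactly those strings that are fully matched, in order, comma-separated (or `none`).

3, 5, 6, 9

1 → no match — must start with 'b'
2 → no match
3 → match
4 → no match — must start with 'b'
5 → match
6 → match
7 → no match
8 → no match
9 → match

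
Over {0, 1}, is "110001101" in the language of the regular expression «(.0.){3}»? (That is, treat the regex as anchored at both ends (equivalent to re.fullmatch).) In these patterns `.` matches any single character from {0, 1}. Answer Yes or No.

No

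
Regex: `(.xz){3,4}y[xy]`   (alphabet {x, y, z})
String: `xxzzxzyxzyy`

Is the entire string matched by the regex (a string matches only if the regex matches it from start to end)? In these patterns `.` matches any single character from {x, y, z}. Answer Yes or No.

Yes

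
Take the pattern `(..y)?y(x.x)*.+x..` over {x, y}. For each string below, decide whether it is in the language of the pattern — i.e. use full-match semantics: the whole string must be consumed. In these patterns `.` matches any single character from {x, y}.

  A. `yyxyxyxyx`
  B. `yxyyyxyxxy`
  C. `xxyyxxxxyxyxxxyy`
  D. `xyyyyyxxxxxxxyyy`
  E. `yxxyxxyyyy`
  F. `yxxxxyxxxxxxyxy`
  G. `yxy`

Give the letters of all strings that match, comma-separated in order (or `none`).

A. `yyxyxyxyx` → match
B. `yxyyyxyxxy` → match
C → match
D → no match
E. `yxxyxxyyyy` → no match
F → no match
G. `yxy` → no match

A, B, C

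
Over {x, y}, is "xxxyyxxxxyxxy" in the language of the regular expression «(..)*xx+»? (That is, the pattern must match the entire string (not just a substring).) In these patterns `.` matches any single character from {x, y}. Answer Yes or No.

Every match must end with "x", but "xxxyyxxxxyxxy" does not.

No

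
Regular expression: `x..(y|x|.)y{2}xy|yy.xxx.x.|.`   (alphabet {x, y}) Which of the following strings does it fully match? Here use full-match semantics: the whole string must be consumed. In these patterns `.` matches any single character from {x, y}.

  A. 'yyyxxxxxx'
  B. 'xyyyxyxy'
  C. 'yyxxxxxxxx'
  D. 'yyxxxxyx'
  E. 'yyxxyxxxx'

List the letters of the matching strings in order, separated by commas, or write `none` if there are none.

A

A → match
B → no match
C → no match
D → no match
E → no match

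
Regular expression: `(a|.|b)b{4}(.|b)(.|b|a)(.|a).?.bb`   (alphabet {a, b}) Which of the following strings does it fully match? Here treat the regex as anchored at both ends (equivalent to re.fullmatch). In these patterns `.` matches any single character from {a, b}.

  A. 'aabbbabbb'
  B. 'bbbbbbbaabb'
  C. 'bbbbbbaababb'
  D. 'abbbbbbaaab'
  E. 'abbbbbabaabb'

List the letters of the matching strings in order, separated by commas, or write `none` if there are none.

A. 'aabbbabbb' → no match
B. 'bbbbbbbaabb' → match
C. 'bbbbbbaababb' → match
D. 'abbbbbbaaab' → no match — must end with 'bb'
E. 'abbbbbabaabb' → match

B, C, E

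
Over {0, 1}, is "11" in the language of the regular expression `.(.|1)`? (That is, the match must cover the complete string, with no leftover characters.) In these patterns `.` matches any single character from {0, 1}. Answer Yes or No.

Yes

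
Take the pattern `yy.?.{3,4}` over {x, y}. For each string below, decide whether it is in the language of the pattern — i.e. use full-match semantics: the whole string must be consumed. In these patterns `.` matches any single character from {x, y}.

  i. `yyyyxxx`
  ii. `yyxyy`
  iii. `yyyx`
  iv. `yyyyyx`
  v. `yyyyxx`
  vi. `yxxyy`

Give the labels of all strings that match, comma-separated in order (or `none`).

i → match
ii → match
iii → no match
iv → match
v → match
vi → no match — must start with `yy`

i, ii, iv, v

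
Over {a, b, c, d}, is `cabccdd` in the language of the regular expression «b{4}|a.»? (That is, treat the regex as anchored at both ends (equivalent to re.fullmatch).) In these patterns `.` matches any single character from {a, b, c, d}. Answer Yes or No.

No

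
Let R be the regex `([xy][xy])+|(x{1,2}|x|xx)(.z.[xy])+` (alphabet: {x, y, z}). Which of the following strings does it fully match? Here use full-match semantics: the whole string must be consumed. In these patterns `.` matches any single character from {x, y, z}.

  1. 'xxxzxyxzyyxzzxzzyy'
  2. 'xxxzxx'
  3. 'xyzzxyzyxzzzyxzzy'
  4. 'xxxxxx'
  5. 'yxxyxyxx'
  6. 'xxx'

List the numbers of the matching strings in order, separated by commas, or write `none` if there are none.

1, 2, 3, 4, 5

1 → match
2. 'xxxzxx' → match
3 → match
4. 'xxxxxx' → match
5. 'yxxyxyxx' → match
6. 'xxx' → no match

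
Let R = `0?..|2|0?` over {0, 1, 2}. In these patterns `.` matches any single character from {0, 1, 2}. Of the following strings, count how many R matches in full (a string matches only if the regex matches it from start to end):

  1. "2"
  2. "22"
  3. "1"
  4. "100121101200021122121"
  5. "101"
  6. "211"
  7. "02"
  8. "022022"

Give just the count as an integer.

3

1. "2" → match
2. "22" → match
3. "1" → no match
4 → no match
5. "101" → no match
6. "211" → no match
7. "02" → match
8. "022022" → no match
Total matched: 3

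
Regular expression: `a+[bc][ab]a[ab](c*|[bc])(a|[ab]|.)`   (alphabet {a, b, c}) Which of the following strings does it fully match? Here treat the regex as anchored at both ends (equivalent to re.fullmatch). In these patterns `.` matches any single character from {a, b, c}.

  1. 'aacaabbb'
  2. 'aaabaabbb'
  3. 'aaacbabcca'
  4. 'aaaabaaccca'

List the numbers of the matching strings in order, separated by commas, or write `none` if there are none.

1 → match
2 → match
3 → match
4 → no match

1, 2, 3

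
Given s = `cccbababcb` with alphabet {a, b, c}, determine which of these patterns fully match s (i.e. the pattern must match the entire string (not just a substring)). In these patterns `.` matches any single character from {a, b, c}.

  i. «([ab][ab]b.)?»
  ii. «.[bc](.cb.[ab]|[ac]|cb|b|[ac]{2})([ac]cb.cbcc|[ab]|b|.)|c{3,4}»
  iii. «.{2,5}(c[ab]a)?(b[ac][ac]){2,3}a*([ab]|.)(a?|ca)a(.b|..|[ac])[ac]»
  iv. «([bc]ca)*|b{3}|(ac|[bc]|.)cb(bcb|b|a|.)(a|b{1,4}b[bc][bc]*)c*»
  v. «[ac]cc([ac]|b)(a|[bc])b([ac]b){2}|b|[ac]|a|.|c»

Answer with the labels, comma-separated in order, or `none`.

v

i → no match
ii → no match
iii → no match
iv → no match
v → match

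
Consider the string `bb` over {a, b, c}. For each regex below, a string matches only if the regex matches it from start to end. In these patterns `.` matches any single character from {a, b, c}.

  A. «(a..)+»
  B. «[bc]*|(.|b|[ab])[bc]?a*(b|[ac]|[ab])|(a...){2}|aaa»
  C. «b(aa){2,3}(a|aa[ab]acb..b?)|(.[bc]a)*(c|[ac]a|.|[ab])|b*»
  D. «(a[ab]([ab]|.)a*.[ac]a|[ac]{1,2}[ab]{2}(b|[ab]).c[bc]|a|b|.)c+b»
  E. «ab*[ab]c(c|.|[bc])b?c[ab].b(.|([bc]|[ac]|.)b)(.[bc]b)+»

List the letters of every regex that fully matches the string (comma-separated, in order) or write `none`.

B, C

A → no match — must start with `a`
B → match
C → match
D → no match — must end with `cb`
E → no match — must start with `a`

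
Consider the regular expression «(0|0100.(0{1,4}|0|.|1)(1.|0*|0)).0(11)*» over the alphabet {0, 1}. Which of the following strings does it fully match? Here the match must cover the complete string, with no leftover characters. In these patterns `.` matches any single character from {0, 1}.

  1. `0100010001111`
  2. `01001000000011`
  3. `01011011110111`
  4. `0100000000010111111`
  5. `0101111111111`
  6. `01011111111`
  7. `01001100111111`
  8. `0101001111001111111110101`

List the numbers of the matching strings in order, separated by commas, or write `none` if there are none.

1 → match
2 → match
3 → no match
4 → match
5 → match
6. `01011111111` → match
7 → match
8 → no match

1, 2, 4, 5, 6, 7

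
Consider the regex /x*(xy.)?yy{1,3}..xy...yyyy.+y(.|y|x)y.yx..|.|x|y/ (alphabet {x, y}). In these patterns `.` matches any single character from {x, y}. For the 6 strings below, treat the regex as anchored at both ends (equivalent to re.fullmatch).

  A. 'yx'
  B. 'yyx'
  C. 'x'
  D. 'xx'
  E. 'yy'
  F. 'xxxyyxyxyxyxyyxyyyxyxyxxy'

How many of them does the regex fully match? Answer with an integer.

A. 'yx' → no match
B. 'yyx' → no match
C. 'x' → match
D. 'xx' → no match
E. 'yy' → no match
F → no match
Total matched: 1

1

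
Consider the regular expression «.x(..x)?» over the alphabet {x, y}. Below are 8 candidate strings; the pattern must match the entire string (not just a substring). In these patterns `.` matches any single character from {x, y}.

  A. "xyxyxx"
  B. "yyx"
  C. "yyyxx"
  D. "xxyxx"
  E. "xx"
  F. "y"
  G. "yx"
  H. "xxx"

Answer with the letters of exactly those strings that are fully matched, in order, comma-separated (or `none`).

D, E, G

A. "xyxyxx" → no match
B. "yyx" → no match
C. "yyyxx" → no match
D. "xxyxx" → match
E. "xx" → match
F. "y" → no match
G. "yx" → match
H. "xxx" → no match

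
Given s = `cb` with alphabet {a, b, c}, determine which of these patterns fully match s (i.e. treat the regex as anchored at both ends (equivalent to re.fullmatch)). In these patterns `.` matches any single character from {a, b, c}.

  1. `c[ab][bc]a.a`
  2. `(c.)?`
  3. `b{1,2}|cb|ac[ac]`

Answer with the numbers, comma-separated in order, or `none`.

2, 3

1 → no match — must end with `a`
2 → match
3 → match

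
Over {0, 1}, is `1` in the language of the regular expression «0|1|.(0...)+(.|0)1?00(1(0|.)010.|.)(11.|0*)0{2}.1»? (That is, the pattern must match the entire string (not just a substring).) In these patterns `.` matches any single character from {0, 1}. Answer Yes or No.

Yes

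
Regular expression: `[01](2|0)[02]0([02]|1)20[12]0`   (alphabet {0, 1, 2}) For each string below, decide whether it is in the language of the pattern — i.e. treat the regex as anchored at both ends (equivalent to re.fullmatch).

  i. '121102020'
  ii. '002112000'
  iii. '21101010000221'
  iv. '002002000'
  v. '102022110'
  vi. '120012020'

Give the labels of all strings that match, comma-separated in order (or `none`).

i. '121102020' → no match
ii. '002112000' → no match
iii → no match — must end with '0'
iv. '002002000' → no match
v. '102022110' → no match
vi. '120012020' → match

vi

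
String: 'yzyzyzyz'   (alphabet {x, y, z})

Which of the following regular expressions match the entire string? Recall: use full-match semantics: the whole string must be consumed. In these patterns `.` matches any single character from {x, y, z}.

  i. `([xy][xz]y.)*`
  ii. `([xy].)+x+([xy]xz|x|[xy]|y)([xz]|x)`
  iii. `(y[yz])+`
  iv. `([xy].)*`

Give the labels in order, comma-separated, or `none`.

i, iii, iv

i → match
ii → no match
iii → match
iv → match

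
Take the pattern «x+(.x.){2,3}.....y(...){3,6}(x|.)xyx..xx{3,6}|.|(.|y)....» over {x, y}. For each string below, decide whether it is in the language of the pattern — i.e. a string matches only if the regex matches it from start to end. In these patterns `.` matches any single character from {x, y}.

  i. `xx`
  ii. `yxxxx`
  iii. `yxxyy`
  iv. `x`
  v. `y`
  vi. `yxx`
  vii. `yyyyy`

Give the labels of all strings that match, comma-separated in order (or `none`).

ii, iii, iv, v, vii

i → no match
ii → match
iii → match
iv → match
v → match
vi → no match
vii → match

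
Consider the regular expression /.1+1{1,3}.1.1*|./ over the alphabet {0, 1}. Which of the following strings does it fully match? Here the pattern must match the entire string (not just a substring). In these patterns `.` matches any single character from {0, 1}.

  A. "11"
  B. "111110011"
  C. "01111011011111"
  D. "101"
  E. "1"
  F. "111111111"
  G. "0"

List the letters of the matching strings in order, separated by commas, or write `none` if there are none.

E, F, G

A. "11" → no match
B. "111110011" → no match
C → no match
D. "101" → no match
E. "1" → match
F. "111111111" → match
G. "0" → match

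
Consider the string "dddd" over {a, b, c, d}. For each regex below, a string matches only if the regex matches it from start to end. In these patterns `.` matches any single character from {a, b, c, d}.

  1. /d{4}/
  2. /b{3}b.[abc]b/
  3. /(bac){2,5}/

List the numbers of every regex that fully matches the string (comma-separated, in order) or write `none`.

1

1 → match
2 → no match — must start with "b"
3 → no match — must start with "bac"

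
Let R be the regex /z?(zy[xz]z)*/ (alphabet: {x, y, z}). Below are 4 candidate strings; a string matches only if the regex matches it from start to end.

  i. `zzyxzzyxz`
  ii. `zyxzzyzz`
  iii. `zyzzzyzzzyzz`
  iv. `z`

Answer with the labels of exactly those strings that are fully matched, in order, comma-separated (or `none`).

i. `zzyxzzyxz` → match
ii. `zyxzzyzz` → match
iii. `zyzzzyzzzyzz` → match
iv. `z` → match

i, ii, iii, iv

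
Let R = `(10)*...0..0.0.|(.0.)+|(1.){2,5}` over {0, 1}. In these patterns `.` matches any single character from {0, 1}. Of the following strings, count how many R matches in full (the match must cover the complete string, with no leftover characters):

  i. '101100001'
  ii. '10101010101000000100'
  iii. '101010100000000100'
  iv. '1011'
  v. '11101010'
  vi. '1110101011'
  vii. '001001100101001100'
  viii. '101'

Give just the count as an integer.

8

i → match
ii → match
iii → match
iv → match
v → match
vi → match
vii → match
viii → match
Total matched: 8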